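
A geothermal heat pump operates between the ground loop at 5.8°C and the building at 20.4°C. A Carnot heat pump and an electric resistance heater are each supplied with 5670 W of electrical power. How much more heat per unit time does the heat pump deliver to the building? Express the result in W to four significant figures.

In absolute terms T_C = 278.95 K and T_H = 293.55 K, so ΔT = 14.60 K.
COP_Carnot = T_H/ΔT = 293.55/14.60 = 20.11.
The heat pump delivers Q̇_H = COP × Ẇ = 114000 W; the resistance heater delivers Ẇ = 5670 W.
Extra = (COP − 1)·Ẇ = 108300 W.

108300 W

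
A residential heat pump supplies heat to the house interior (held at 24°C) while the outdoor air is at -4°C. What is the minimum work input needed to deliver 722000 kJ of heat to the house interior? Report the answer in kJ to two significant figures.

In absolute terms T_C = 269.15 K and T_H = 297.15 K, so ΔT = 28.00 K.
The reversible limit is COP_HP = T_H/ΔT = 10.61, so W_min = Q_H/COP = Q_H·ΔT/T_H.
W_min = 722000 × 28.00/297.15 = 68030 kJ.

68000 kJ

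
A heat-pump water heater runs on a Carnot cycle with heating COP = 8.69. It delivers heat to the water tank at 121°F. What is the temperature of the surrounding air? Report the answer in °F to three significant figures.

COP_HP = T_H/(T_H − T_C) gives T_H − T_C = T_H/COP.
With T_H = 322.59 K, T_C = 322.59 × (1 − 1/8.69) = 285.47 K.
Converting, 285.47 K = 54.18°F.

54.2 °F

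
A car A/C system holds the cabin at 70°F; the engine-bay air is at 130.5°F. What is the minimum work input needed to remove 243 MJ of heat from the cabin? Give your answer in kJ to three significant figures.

27800 kJ

In absolute terms T_C = 294.26 K and T_H = 327.87 K, so ΔT = 33.61 K.
The reversible limit is COP_R = T_C/ΔT = 8.755, so W_min = Q_C/COP = Q_C·ΔT/T_C.
W_min = 243.0 × 33.61/294.26 = 27.76 MJ = 27760 kJ.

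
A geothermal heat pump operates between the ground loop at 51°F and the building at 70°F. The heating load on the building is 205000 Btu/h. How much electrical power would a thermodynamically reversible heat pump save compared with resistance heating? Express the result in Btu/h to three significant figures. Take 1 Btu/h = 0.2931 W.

In absolute terms T_C = 283.71 K and T_H = 294.26 K, so ΔT = 10.56 K.
COP_Carnot = T_H/ΔT = 294.26/10.56 = 27.88.
Resistance heating needs Ẇ_res = Q̇_H = 205000 Btu/h; the reversible heat pump needs only Ẇ_hp = Q̇_H/COP = 7354 Btu/h.
Saving = 205000 − 7354 = 197600 Btu/h.

198000 Btu/h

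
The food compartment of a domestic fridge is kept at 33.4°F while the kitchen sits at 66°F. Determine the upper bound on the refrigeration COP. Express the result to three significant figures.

In absolute terms T_C = 273.93 K and T_H = 292.04 K, so ΔT = 18.11 K.
For a reversible cycle, COP_Carnot = T_C/ΔT = 273.93/18.11 = 15.12.

15.1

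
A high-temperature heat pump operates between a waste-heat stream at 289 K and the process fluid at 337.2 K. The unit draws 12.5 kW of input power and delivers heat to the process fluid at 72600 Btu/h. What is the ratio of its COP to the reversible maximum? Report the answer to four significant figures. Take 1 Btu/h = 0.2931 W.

0.2433

Converting, Q̇_H = 72600 Btu/h = 21.28 kW, so COP_actual = Q̇_H/Ẇ = 21.28/12.50 = 1.702.
The reservoir spacing is ΔT = 337.2 − 289 = 48.20 K.
COP_Carnot = T_H/ΔT = 337.20/48.20 = 6.996.
η_II = COP_actual/COP_Carnot = 1.702/6.996 = 0.2433.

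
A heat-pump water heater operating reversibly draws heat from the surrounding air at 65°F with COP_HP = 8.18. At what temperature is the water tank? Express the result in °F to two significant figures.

COP_HP = T_H/(T_H − T_C) rearranges to T_H = COP·T_C/(COP − 1).
With T_C = 291.48 K, T_H = 8.18 × 291.48/7.180 = 332.08 K.
Converting, 332.08 K = 138.07°F.

140 °F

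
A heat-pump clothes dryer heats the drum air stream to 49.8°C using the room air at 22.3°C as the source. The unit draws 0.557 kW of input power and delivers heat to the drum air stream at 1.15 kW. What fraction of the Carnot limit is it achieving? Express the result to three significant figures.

COP_actual = Q̇_H/Ẇ = 1.150/0.5570 = 2.065.
In absolute terms T_C = 295.45 K and T_H = 322.95 K, so ΔT = 27.50 K.
COP_Carnot = T_H/ΔT = 322.95/27.50 = 11.74.
η_II = COP_actual/COP_Carnot = 2.065/11.74 = 0.1758.

0.176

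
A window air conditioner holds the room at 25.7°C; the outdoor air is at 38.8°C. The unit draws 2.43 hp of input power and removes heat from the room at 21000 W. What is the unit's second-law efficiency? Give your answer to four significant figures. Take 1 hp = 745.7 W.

Converting, Q̇_C = 21000 W = 28.16 hp, so COP_actual = Q̇_C/Ẇ = 28.16/2.430 = 11.59.
In absolute terms T_C = 298.85 K and T_H = 311.95 K, so ΔT = 13.10 K.
COP_Carnot = T_C/ΔT = 298.85/13.10 = 22.81.
η_II = COP_actual/COP_Carnot = 11.59/22.81 = 0.5080.

0.5080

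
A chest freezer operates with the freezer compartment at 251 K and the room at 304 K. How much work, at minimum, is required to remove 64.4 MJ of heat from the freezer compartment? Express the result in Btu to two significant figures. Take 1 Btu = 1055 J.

13000 Btu

The reservoir spacing is ΔT = 304 − 251 = 53.00 K.
The reversible limit is COP_R = T_C/ΔT = 4.736, so W_min = Q_C/COP = Q_C·ΔT/T_C.
W_min = 64.40 × 53.00/251.00 = 13.60 MJ = 12890 Btu.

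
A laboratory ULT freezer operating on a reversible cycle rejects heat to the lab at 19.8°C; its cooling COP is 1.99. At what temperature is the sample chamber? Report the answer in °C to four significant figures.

For a Carnot refrigerator COP_R = T_C/(T_H − T_C), so T_C = COP·T_H/(1 + COP).
With T_H = 292.95 K, T_C = 1.99 × 292.95/2.990 = 194.97 K.
Converting, 194.97 K = -78.18°C.

-78.18 °C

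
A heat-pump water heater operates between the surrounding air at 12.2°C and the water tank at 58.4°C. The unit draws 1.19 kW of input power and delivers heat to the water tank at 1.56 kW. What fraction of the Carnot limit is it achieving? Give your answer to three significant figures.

COP_actual = Q̇_H/Ẇ = 1.560/1.190 = 1.311.
In absolute terms T_C = 285.35 K and T_H = 331.55 K, so ΔT = 46.20 K.
COP_Carnot = T_H/ΔT = 331.55/46.20 = 7.176.
η_II = COP_actual/COP_Carnot = 1.311/7.176 = 0.1827.

0.183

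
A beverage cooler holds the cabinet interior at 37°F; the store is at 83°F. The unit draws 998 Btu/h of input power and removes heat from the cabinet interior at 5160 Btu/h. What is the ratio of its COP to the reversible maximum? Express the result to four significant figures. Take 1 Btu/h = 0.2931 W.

0.4789

COP_actual = Q̇_C/Ẇ = 5160/998.0 = 5.170.
In absolute terms T_C = 275.93 K and T_H = 301.48 K, so ΔT = 25.56 K.
COP_Carnot = T_C/ΔT = 275.93/25.56 = 10.80.
η_II = COP_actual/COP_Carnot = 5.170/10.80 = 0.4789.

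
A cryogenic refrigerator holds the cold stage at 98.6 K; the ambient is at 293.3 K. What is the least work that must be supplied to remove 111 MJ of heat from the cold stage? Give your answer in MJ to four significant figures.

The reservoir spacing is ΔT = 293.3 − 98.6 = 194.7 K.
The reversible limit is COP_R = T_C/ΔT = 0.5064, so W_min = Q_C/COP = Q_C·ΔT/T_C.
W_min = 111.0 × 194.7/98.60 = 219.2 MJ.

219.2 MJ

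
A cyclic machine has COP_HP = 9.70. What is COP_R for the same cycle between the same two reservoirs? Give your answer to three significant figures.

Since Q_H = Q_C + W for any cycle, COP_R = Q_C/W = Q_H/W − 1.
COP_R = 9.70 − 1 = 8.70.

8.70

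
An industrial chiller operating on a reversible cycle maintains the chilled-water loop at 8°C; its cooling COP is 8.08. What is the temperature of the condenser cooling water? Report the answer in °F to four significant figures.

COP_R = T_C/(T_H − T_C) gives T_H − T_C = T_C/COP.
With T_C = 281.15 K, T_H = 281.15 × (1 + 1/8.08) = 315.95 K.
Converting, 315.95 K = 109.03°F.

109.0 °F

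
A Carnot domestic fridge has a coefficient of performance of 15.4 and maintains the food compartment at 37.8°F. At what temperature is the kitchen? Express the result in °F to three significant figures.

COP_R = T_C/(T_H − T_C) gives T_H − T_C = T_C/COP.
With T_C = 276.37 K, T_H = 276.37 × (1 + 1/15.4) = 294.32 K.
Converting, 294.32 K = 70.10°F.

70.1 °F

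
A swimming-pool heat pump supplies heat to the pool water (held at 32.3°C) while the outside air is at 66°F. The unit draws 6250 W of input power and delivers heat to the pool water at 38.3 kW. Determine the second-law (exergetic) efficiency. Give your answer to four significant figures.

0.2691

Converting, Q̇_H = 38.30 kW = 38300 W, so COP_actual = Q̇_H/Ẇ = 38300/6250 = 6.128.
In absolute terms T_C = 292.04 K and T_H = 305.45 K, so ΔT = 13.41 K.
COP_Carnot = T_H/ΔT = 305.45/13.41 = 22.78.
η_II = COP_actual/COP_Carnot = 6.128/22.78 = 0.2691.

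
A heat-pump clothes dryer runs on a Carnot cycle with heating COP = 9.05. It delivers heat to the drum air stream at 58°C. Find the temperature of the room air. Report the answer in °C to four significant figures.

COP_HP = T_H/(T_H − T_C) gives T_H − T_C = T_H/COP.
With T_H = 331.15 K, T_C = 331.15 × (1 − 1/9.05) = 294.56 K.
Converting, 294.56 K = 21.41°C.

21.41 °C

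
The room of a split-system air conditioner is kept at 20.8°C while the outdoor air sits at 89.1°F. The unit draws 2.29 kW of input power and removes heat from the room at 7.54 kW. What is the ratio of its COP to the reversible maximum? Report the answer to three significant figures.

0.122

COP_actual = Q̇_C/Ẇ = 7.540/2.290 = 3.293.
In absolute terms T_C = 293.95 K and T_H = 304.87 K, so ΔT = 10.92 K.
COP_Carnot = T_C/ΔT = 293.95/10.92 = 26.91.
η_II = COP_actual/COP_Carnot = 3.293/26.91 = 0.1223.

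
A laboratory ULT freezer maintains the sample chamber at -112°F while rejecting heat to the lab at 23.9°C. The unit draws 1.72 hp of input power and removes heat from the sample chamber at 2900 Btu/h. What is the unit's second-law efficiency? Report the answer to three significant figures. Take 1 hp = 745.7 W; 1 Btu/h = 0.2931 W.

Converting, Q̇_C = 2900 Btu/h = 1.140 hp, so COP_actual = Q̇_C/Ẇ = 1.140/1.720 = 0.6627.
In absolute terms T_C = 193.15 K and T_H = 297.05 K, so ΔT = 103.9 K.
COP_Carnot = T_C/ΔT = 193.15/103.9 = 1.859.
η_II = COP_actual/COP_Carnot = 0.6627/1.859 = 0.3565.

0.356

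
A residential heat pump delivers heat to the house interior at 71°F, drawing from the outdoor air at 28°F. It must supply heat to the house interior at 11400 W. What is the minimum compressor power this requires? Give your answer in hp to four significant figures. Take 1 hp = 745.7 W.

In absolute terms T_C = 270.93 K and T_H = 294.82 K, so ΔT = 23.89 K.
COP_Carnot = T_H/ΔT = 294.82/23.89 = 12.34.
Ẇ_min = Q̇/COP_Carnot = 11400/12.34 = 923.7 W = 1.239 hp.

1.239 hp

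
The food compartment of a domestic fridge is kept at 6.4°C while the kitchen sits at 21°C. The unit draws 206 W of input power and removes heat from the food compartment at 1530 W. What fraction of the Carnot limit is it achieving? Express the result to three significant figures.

0.388

COP_actual = Q̇_C/Ẇ = 1530/206.0 = 7.427.
In absolute terms T_C = 279.55 K and T_H = 294.15 K, so ΔT = 14.60 K.
COP_Carnot = T_C/ΔT = 279.55/14.60 = 19.15.
η_II = COP_actual/COP_Carnot = 7.427/19.15 = 0.3879.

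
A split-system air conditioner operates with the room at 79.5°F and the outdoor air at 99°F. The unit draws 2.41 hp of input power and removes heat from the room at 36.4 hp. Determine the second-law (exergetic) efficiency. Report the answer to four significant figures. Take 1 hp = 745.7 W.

0.5463

COP_actual = Q̇_C/Ẇ = 36.40/2.410 = 15.10.
In absolute terms T_C = 299.54 K and T_H = 310.37 K, so ΔT = 10.83 K.
COP_Carnot = T_C/ΔT = 299.54/10.83 = 27.65.
η_II = COP_actual/COP_Carnot = 15.10/27.65 = 0.5463.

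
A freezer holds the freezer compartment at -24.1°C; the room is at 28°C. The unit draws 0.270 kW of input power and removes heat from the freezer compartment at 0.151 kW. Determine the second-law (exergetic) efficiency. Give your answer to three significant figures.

0.117

COP_actual = Q̇_C/Ẇ = 0.1510/0.2700 = 0.5593.
In absolute terms T_C = 249.05 K and T_H = 301.15 K, so ΔT = 52.10 K.
COP_Carnot = T_C/ΔT = 249.05/52.10 = 4.780.
η_II = COP_actual/COP_Carnot = 0.5593/4.780 = 0.1170.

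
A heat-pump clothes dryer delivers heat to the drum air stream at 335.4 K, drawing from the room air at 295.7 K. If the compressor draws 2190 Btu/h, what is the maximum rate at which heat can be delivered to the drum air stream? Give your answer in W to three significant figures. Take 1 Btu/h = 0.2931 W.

5420 W

The reservoir spacing is ΔT = 335.4 − 295.7 = 39.70 K.
COP_Carnot = T_H/ΔT = 335.40/39.70 = 8.448.
Q̇_max = COP_Carnot × Ẇ = 8.448 × 2190 Btu/h = 18500 Btu/h = 5423 W.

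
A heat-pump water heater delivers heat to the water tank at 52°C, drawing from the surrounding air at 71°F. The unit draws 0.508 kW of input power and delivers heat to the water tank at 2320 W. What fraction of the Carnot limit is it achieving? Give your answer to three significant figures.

Converting, Q̇_H = 2320 W = 2.320 kW, so COP_actual = Q̇_H/Ẇ = 2.320/0.5080 = 4.567.
In absolute terms T_C = 294.82 K and T_H = 325.15 K, so ΔT = 30.33 K.
COP_Carnot = T_H/ΔT = 325.15/30.33 = 10.72.
η_II = COP_actual/COP_Carnot = 4.567/10.72 = 0.4261.

0.426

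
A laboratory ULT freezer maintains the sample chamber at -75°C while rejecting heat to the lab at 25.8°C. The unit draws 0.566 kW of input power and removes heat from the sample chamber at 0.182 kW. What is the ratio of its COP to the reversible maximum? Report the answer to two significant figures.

0.16

COP_actual = Q̇_C/Ẇ = 0.1820/0.5660 = 0.3216.
In absolute terms T_C = 198.15 K and T_H = 298.95 K, so ΔT = 100.8 K.
COP_Carnot = T_C/ΔT = 198.15/100.8 = 1.966.
η_II = COP_actual/COP_Carnot = 0.3216/1.966 = 0.1636.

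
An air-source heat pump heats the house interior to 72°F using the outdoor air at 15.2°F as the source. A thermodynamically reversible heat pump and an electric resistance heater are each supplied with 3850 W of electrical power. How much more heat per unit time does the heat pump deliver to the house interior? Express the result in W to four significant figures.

In absolute terms T_C = 263.82 K and T_H = 295.37 K, so ΔT = 31.56 K.
COP_Carnot = T_H/ΔT = 295.37/31.56 = 9.360.
The heat pump delivers Q̇_H = COP × Ẇ = 36040 W; the resistance heater delivers Ẇ = 3850 W.
Extra = (COP − 1)·Ẇ = 32190 W.

32190 W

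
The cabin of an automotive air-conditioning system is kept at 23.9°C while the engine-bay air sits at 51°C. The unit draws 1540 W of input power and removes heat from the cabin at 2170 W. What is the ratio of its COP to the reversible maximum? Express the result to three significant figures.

COP_actual = Q̇_C/Ẇ = 2170/1540 = 1.409.
In absolute terms T_C = 297.05 K and T_H = 324.15 K, so ΔT = 27.10 K.
COP_Carnot = T_C/ΔT = 297.05/27.10 = 10.96.
η_II = COP_actual/COP_Carnot = 1.409/10.96 = 0.1286.

0.129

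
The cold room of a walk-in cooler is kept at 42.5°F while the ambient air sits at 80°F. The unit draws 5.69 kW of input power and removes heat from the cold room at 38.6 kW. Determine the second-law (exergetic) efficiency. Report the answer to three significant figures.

0.507

COP_actual = Q̇_C/Ẇ = 38.60/5.690 = 6.784.
In absolute terms T_C = 278.98 K and T_H = 299.82 K, so ΔT = 20.83 K.
COP_Carnot = T_C/ΔT = 278.98/20.83 = 13.39.
η_II = COP_actual/COP_Carnot = 6.784/13.39 = 0.5066.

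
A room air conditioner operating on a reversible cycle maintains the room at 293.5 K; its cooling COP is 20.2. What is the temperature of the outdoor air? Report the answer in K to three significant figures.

COP_R = T_C/(T_H − T_C) gives T_H − T_C = T_C/COP.
With T_C = 293.50 K, T_H = 293.50 × (1 + 1/20.2) = 308.03 K.

308 K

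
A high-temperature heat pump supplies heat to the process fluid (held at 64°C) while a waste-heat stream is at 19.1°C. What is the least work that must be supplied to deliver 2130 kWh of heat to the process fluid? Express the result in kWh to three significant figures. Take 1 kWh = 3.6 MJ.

In absolute terms T_C = 292.25 K and T_H = 337.15 K, so ΔT = 44.90 K.
The reversible limit is COP_HP = T_H/ΔT = 7.509, so W_min = Q_H/COP = Q_H·ΔT/T_H.
W_min = 2130 × 44.90/337.15 = 283.7 kWh.

284 kWh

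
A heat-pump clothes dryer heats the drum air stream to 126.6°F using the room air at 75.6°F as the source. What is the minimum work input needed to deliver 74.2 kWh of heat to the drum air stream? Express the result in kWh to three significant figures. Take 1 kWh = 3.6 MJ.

6.45 kWh

In absolute terms T_C = 297.37 K and T_H = 325.71 K, so ΔT = 28.33 K.
The reversible limit is COP_HP = T_H/ΔT = 11.50, so W_min = Q_H/COP = Q_H·ΔT/T_H.
W_min = 74.20 × 28.33/325.71 = 6.455 kWh.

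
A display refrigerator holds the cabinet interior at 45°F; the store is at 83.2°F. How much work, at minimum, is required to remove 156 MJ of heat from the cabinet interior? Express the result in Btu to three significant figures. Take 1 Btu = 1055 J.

11200 Btu

In absolute terms T_C = 280.37 K and T_H = 301.59 K, so ΔT = 21.22 K.
The reversible limit is COP_R = T_C/ΔT = 13.21, so W_min = Q_C/COP = Q_C·ΔT/T_C.
W_min = 156.0 × 21.22/280.37 = 11.81 MJ = 11190 Btu.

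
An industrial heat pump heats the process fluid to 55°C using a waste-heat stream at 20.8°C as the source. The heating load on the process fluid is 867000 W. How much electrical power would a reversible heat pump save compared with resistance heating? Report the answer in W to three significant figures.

In absolute terms T_C = 293.95 K and T_H = 328.15 K, so ΔT = 34.20 K.
COP_Carnot = T_H/ΔT = 328.15/34.20 = 9.595.
Resistance heating needs Ẇ_res = Q̇_H = 867000 W; the reversible heat pump needs only Ẇ_hp = Q̇_H/COP = 90360 W.
Saving = 867000 − 90360 = 776600 W.

777000 W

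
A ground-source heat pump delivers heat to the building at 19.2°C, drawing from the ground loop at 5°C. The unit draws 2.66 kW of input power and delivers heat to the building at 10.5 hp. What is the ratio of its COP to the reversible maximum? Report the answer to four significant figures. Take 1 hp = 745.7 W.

0.1430

Converting, Q̇_H = 10.50 hp = 7.830 kW, so COP_actual = Q̇_H/Ẇ = 7.830/2.660 = 2.944.
In absolute terms T_C = 278.15 K and T_H = 292.35 K, so ΔT = 14.20 K.
COP_Carnot = T_H/ΔT = 292.35/14.20 = 20.59.
η_II = COP_actual/COP_Carnot = 2.944/20.59 = 0.1430.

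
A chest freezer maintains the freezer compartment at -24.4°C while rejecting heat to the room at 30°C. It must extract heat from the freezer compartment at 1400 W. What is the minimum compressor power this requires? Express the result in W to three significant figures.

In absolute terms T_C = 248.75 K and T_H = 303.15 K, so ΔT = 54.40 K.
COP_Carnot = T_C/ΔT = 248.75/54.40 = 4.573.
Ẇ_min = Q̇/COP_Carnot = 1400/4.573 = 306.2 W.

306 W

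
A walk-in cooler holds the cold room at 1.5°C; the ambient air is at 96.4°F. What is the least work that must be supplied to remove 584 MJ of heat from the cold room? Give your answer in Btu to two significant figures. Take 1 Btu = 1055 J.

In absolute terms T_C = 274.65 K and T_H = 308.93 K, so ΔT = 34.28 K.
The reversible limit is COP_R = T_C/ΔT = 8.012, so W_min = Q_C/COP = Q_C·ΔT/T_C.
W_min = 584.0 × 34.28/274.65 = 72.89 MJ = 69090 Btu.

69000 Btu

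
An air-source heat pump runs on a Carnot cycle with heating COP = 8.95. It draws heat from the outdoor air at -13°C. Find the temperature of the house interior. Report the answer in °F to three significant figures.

67.5 °F

COP_HP = T_H/(T_H − T_C) rearranges to T_H = COP·T_C/(COP − 1).
With T_C = 260.15 K, T_H = 8.95 × 260.15/7.950 = 292.87 K.
Converting, 292.87 K = 67.50°F.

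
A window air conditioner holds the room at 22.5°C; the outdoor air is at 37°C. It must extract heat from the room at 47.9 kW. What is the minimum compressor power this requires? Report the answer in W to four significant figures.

2349 W

In absolute terms T_C = 295.65 K and T_H = 310.15 K, so ΔT = 14.50 K.
COP_Carnot = T_C/ΔT = 295.65/14.50 = 20.39.
Ẇ_min = Q̇/COP_Carnot = 47.90/20.39 = 2.349 kW = 2349 W.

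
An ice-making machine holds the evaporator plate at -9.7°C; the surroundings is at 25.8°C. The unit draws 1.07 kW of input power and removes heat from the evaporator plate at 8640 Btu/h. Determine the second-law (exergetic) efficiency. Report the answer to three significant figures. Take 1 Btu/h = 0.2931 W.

Converting, Q̇_C = 8640 Btu/h = 2.532 kW, so COP_actual = Q̇_C/Ẇ = 2.532/1.070 = 2.367.
In absolute terms T_C = 263.45 K and T_H = 298.95 K, so ΔT = 35.50 K.
COP_Carnot = T_C/ΔT = 263.45/35.50 = 7.421.
η_II = COP_actual/COP_Carnot = 2.367/7.421 = 0.3189.

0.319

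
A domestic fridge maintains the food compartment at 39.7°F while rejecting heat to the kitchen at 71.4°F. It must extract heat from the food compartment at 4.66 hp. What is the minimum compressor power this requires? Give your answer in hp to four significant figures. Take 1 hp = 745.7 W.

In absolute terms T_C = 277.43 K and T_H = 295.04 K, so ΔT = 17.61 K.
COP_Carnot = T_C/ΔT = 277.43/17.61 = 15.75.
Ẇ_min = Q̇/COP_Carnot = 4.660/15.75 = 0.2958 hp.

0.2958 hp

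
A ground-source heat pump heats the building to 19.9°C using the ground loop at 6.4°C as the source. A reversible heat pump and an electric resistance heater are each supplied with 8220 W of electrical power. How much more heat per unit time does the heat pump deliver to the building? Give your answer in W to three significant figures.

In absolute terms T_C = 279.55 K and T_H = 293.05 K, so ΔT = 13.50 K.
COP_Carnot = T_H/ΔT = 293.05/13.50 = 21.71.
The heat pump delivers Q̇_H = COP × Ẇ = 178400 W; the resistance heater delivers Ẇ = 8220 W.
Extra = (COP − 1)·Ẇ = 170200 W.

170000 W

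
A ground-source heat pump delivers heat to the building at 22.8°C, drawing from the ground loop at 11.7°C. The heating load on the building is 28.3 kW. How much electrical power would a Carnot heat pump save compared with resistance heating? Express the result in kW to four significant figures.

27.24 kW

In absolute terms T_C = 284.85 K and T_H = 295.95 K, so ΔT = 11.10 K.
COP_Carnot = T_H/ΔT = 295.95/11.10 = 26.66.
Resistance heating needs Ẇ_res = Q̇_H = 28.30 kW; the reversible heat pump needs only Ẇ_hp = Q̇_H/COP = 1.061 kW.
Saving = 28.30 − 1.061 = 27.24 kW.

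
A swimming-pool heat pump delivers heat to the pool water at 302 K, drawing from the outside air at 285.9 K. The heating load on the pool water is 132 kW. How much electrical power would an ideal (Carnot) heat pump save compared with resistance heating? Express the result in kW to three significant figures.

125 kW

The reservoir spacing is ΔT = 302 − 285.9 = 16.10 K.
COP_Carnot = T_H/ΔT = 302.00/16.10 = 18.76.
Resistance heating needs Ẇ_res = Q̇_H = 132.0 kW; the reversible heat pump needs only Ẇ_hp = Q̇_H/COP = 7.037 kW.
Saving = 132.0 − 7.037 = 125.0 kW.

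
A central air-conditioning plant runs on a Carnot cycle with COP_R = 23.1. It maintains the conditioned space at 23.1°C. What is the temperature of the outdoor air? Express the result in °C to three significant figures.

35.9 °C

COP_R = T_C/(T_H − T_C) gives T_H − T_C = T_C/COP.
With T_C = 296.25 K, T_H = 296.25 × (1 + 1/23.1) = 309.07 K.
Converting, 309.07 K = 35.92°C.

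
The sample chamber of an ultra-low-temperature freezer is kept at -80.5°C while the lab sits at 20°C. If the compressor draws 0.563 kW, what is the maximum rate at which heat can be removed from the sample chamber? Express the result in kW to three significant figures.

In absolute terms T_C = 192.65 K and T_H = 293.15 K, so ΔT = 100.5 K.
COP_Carnot = T_C/ΔT = 192.65/100.5 = 1.917.
Q̇_max = COP_Carnot × Ẇ = 1.917 × 0.5630 kW = 1.079 kW.

1.08 kW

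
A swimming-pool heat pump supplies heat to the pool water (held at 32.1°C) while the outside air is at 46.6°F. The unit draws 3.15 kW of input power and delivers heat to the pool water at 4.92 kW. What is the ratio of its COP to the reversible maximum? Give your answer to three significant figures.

0.123

COP_actual = Q̇_H/Ẇ = 4.920/3.150 = 1.562.
In absolute terms T_C = 281.26 K and T_H = 305.25 K, so ΔT = 23.99 K.
COP_Carnot = T_H/ΔT = 305.25/23.99 = 12.72.
η_II = COP_actual/COP_Carnot = 1.562/12.72 = 0.1227.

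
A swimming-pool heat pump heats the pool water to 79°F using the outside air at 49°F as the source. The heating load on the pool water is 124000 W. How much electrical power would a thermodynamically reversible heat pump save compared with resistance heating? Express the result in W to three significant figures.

117000 W

In absolute terms T_C = 282.59 K and T_H = 299.26 K, so ΔT = 16.67 K.
COP_Carnot = T_H/ΔT = 299.26/16.67 = 17.96.
Resistance heating needs Ẇ_res = Q̇_H = 124000 W; the reversible heat pump needs only Ẇ_hp = Q̇_H/COP = 6906 W.
Saving = 124000 − 6906 = 117100 W.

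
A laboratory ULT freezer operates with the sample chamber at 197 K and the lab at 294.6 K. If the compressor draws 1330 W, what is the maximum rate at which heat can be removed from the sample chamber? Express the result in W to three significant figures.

The reservoir spacing is ΔT = 294.6 − 197 = 97.60 K.
COP_Carnot = T_C/ΔT = 197.00/97.60 = 2.018.
Q̇_max = COP_Carnot × Ẇ = 2.018 × 1330 W = 2685 W.

2680 W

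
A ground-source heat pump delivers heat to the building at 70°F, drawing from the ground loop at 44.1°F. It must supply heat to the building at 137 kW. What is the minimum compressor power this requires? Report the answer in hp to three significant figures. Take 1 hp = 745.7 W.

In absolute terms T_C = 279.87 K and T_H = 294.26 K, so ΔT = 14.39 K.
COP_Carnot = T_H/ΔT = 294.26/14.39 = 20.45.
Ẇ_min = Q̇/COP_Carnot = 137.0/20.45 = 6.699 kW = 8.984 hp.

8.98 hp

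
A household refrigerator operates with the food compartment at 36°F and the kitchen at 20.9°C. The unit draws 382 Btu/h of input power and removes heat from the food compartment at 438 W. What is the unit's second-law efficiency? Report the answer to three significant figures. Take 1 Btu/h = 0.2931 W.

0.265

Converting, Q̇_C = 438.0 W = 1494 Btu/h, so COP_actual = Q̇_C/Ẇ = 1494/382.0 = 3.912.
In absolute terms T_C = 275.37 K and T_H = 294.05 K, so ΔT = 18.68 K.
COP_Carnot = T_C/ΔT = 275.37/18.68 = 14.74.
η_II = COP_actual/COP_Carnot = 3.912/14.74 = 0.2653.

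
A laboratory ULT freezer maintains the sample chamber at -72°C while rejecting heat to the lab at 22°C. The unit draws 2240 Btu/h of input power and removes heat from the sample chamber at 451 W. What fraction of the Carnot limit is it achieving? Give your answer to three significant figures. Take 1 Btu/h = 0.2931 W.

Converting, Q̇_C = 451.0 W = 1539 Btu/h, so COP_actual = Q̇_C/Ẇ = 1539/2240 = 0.6869.
In absolute terms T_C = 201.15 K and T_H = 295.15 K, so ΔT = 94.00 K.
COP_Carnot = T_C/ΔT = 201.15/94.00 = 2.140.
η_II = COP_actual/COP_Carnot = 0.6869/2.140 = 0.3210.

0.321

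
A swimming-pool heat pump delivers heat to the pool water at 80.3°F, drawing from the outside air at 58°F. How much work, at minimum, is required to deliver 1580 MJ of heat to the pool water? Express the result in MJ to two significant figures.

65 MJ

In absolute terms T_C = 287.59 K and T_H = 299.98 K, so ΔT = 12.39 K.
The reversible limit is COP_HP = T_H/ΔT = 24.21, so W_min = Q_H/COP = Q_H·ΔT/T_H.
W_min = 1580 × 12.39/299.98 = 65.25 MJ.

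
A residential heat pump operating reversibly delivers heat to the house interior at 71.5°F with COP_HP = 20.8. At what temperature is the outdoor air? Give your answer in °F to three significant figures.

COP_HP = T_H/(T_H − T_C) gives T_H − T_C = T_H/COP.
With T_H = 295.09 K, T_C = 295.09 × (1 − 1/20.8) = 280.91 K.
Converting, 280.91 K = 45.96°F.

46.0 °F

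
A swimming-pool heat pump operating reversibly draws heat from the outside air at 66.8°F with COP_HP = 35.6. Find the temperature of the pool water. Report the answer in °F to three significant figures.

82.0 °F

COP_HP = T_H/(T_H − T_C) rearranges to T_H = COP·T_C/(COP − 1).
With T_C = 292.48 K, T_H = 35.6 × 292.48/34.60 = 300.94 K.
Converting, 300.94 K = 82.02°F.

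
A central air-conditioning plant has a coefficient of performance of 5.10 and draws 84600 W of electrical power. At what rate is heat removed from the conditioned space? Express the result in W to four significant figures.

Q̇_C = COP × Ẇ = 5.10 × 84600 = 431500 W.

431500 W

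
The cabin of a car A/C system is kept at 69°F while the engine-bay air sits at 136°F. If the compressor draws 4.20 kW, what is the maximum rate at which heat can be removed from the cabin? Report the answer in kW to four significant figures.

33.14 kW

In absolute terms T_C = 293.71 K and T_H = 330.93 K, so ΔT = 37.22 K.
COP_Carnot = T_C/ΔT = 293.71/37.22 = 7.891.
Q̇_max = COP_Carnot × Ẇ = 7.891 × 4.200 kW = 33.14 kW.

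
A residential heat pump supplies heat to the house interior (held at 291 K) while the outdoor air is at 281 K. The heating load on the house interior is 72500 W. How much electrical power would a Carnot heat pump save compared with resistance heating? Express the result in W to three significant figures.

The reservoir spacing is ΔT = 291 − 281 = 10.00 K.
COP_Carnot = T_H/ΔT = 291.00/10.00 = 29.10.
Resistance heating needs Ẇ_res = Q̇_H = 72500 W; the reversible heat pump needs only Ẇ_hp = Q̇_H/COP = 2491 W.
Saving = 72500 − 2491 = 70010 W.

70000 W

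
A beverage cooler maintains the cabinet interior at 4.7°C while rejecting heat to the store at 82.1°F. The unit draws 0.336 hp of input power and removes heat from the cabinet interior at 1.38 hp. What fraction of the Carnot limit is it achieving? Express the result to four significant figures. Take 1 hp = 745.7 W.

COP_actual = Q̇_C/Ẇ = 1.380/0.3360 = 4.107.
In absolute terms T_C = 277.85 K and T_H = 300.98 K, so ΔT = 23.13 K.
COP_Carnot = T_C/ΔT = 277.85/23.13 = 12.01.
η_II = COP_actual/COP_Carnot = 4.107/12.01 = 0.3420.

0.3420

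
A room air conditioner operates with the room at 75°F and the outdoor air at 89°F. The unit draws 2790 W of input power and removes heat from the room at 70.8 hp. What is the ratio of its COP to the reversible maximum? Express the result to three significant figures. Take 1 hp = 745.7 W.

Converting, Q̇_C = 70.80 hp = 52800 W, so COP_actual = Q̇_C/Ẇ = 52800/2790 = 18.92.
In absolute terms T_C = 297.04 K and T_H = 304.82 K, so ΔT = 7.778 K.
COP_Carnot = T_C/ΔT = 297.04/7.778 = 38.19.
η_II = COP_actual/COP_Carnot = 18.92/38.19 = 0.4955.

0.495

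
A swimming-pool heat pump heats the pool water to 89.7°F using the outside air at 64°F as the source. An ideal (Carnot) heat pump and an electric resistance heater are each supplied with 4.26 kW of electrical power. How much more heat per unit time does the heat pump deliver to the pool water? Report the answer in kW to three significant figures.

86.8 kW

In absolute terms T_C = 290.93 K and T_H = 305.21 K, so ΔT = 14.28 K.
COP_Carnot = T_H/ΔT = 305.21/14.28 = 21.38.
The heat pump delivers Q̇_H = COP × Ẇ = 91.06 kW; the resistance heater delivers Ẇ = 4.260 kW.
Extra = (COP − 1)·Ẇ = 86.80 kW.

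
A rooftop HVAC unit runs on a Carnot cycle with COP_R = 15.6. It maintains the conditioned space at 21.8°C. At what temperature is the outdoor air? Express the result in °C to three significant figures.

COP_R = T_C/(T_H − T_C) gives T_H − T_C = T_C/COP.
With T_C = 294.95 K, T_H = 294.95 × (1 + 1/15.6) = 313.86 K.
Converting, 313.86 K = 40.71°C.

40.7 °C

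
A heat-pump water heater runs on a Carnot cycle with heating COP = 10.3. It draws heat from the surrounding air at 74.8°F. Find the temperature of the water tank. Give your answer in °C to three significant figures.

COP_HP = T_H/(T_H − T_C) rearranges to T_H = COP·T_C/(COP − 1).
With T_C = 296.93 K, T_H = 10.3 × 296.93/9.300 = 328.86 K.
Converting, 328.86 K = 55.71°C.

55.7 °C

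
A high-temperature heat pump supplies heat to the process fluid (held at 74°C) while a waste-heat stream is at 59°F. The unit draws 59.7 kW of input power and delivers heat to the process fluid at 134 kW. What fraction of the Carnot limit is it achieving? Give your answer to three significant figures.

COP_actual = Q̇_H/Ẇ = 134.0/59.70 = 2.245.
In absolute terms T_C = 288.15 K and T_H = 347.15 K, so ΔT = 59.00 K.
COP_Carnot = T_H/ΔT = 347.15/59.00 = 5.884.
η_II = COP_actual/COP_Carnot = 2.245/5.884 = 0.3815.

0.381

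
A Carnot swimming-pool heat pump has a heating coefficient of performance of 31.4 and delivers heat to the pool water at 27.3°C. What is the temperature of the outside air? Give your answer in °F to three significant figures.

63.9 °F

COP_HP = T_H/(T_H − T_C) gives T_H − T_C = T_H/COP.
With T_H = 300.45 K, T_C = 300.45 × (1 − 1/31.4) = 290.88 K.
Converting, 290.88 K = 63.92°F.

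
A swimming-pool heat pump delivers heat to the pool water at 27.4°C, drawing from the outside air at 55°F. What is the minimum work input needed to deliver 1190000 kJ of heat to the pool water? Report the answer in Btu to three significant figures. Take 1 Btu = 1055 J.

In absolute terms T_C = 285.93 K and T_H = 300.55 K, so ΔT = 14.62 K.
The reversible limit is COP_HP = T_H/ΔT = 20.55, so W_min = Q_H/COP = Q_H·ΔT/T_H.
W_min = 1190000 × 14.62/300.55 = 57900 kJ = 54880 Btu.

54900 Btu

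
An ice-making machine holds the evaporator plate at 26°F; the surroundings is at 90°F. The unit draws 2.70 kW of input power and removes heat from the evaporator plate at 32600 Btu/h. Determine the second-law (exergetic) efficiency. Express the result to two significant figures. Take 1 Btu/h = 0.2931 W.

Converting, Q̇_C = 32600 Btu/h = 9.555 kW, so COP_actual = Q̇_C/Ẇ = 9.555/2.700 = 3.539.
In absolute terms T_C = 269.82 K and T_H = 305.37 K, so ΔT = 35.56 K.
COP_Carnot = T_C/ΔT = 269.82/35.56 = 7.589.
η_II = COP_actual/COP_Carnot = 3.539/7.589 = 0.4663.

0.47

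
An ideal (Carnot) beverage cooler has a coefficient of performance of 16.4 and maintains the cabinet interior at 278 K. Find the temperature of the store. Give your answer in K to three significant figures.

COP_R = T_C/(T_H − T_C) gives T_H − T_C = T_C/COP.
With T_C = 278.00 K, T_H = 278.00 × (1 + 1/16.4) = 294.95 K.

295 K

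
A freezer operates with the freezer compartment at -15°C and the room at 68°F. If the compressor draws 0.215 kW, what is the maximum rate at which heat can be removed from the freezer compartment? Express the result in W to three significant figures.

1590 W

In absolute terms T_C = 258.15 K and T_H = 293.15 K, so ΔT = 35.00 K.
COP_Carnot = T_C/ΔT = 258.15/35.00 = 7.376.
Q̇_max = COP_Carnot × Ẇ = 7.376 × 0.2150 kW = 1.586 kW = 1586 W.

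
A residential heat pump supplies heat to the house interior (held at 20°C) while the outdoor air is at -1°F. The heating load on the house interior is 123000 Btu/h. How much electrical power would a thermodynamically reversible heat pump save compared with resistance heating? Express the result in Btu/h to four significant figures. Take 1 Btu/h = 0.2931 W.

106900 Btu/h

In absolute terms T_C = 254.82 K and T_H = 293.15 K, so ΔT = 38.33 K.
COP_Carnot = T_H/ΔT = 293.15/38.33 = 7.647.
Resistance heating needs Ẇ_res = Q̇_H = 123000 Btu/h; the reversible heat pump needs only Ẇ_hp = Q̇_H/COP = 16080 Btu/h.
Saving = 123000 − 16080 = 106900 Btu/h.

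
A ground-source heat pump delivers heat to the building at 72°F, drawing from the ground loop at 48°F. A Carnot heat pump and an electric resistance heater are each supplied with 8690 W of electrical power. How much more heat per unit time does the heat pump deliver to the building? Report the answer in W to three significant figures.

In absolute terms T_C = 282.04 K and T_H = 295.37 K, so ΔT = 13.33 K.
COP_Carnot = T_H/ΔT = 295.37/13.33 = 22.15.
The heat pump delivers Q̇_H = COP × Ẇ = 192500 W; the resistance heater delivers Ẇ = 8690 W.
Extra = (COP − 1)·Ẇ = 183800 W.

184000 W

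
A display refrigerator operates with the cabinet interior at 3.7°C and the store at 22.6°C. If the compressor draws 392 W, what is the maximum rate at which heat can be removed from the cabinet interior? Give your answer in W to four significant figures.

In absolute terms T_C = 276.85 K and T_H = 295.75 K, so ΔT = 18.90 K.
COP_Carnot = T_C/ΔT = 276.85/18.90 = 14.65.
Q̇_max = COP_Carnot × Ẇ = 14.65 × 392.0 W = 5742 W.

5742 W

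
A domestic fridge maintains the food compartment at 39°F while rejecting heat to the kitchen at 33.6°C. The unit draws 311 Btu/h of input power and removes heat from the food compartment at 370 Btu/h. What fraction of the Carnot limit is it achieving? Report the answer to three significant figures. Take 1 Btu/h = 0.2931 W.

0.128

COP_actual = Q̇_C/Ẇ = 370.0/311.0 = 1.190.
In absolute terms T_C = 277.04 K and T_H = 306.75 K, so ΔT = 29.71 K.
COP_Carnot = T_C/ΔT = 277.04/29.71 = 9.324.
η_II = COP_actual/COP_Carnot = 1.190/9.324 = 0.1276.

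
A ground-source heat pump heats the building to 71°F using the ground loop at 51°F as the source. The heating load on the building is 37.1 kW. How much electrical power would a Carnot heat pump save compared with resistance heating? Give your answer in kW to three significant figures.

35.7 kW

In absolute terms T_C = 283.71 K and T_H = 294.82 K, so ΔT = 11.11 K.
COP_Carnot = T_H/ΔT = 294.82/11.11 = 26.53.
Resistance heating needs Ẇ_res = Q̇_H = 37.10 kW; the reversible heat pump needs only Ẇ_hp = Q̇_H/COP = 1.398 kW.
Saving = 37.10 − 1.398 = 35.70 kW.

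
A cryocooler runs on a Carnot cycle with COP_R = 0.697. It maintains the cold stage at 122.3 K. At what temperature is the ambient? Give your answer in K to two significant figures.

COP_R = T_C/(T_H − T_C) gives T_H − T_C = T_C/COP.
With T_C = 122.30 K, T_H = 122.30 × (1 + 1/0.697) = 297.77 K.

300 K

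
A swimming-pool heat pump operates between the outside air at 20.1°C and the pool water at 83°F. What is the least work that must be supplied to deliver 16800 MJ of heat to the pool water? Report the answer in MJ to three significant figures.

459 MJ

In absolute terms T_C = 293.25 K and T_H = 301.48 K, so ΔT = 8.233 K.
The reversible limit is COP_HP = T_H/ΔT = 36.62, so W_min = Q_H/COP = Q_H·ΔT/T_H.
W_min = 16800 × 8.233/301.48 = 458.8 MJ.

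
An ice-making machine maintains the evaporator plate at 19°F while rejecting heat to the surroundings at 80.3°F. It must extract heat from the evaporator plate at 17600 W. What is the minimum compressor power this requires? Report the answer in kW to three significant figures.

In absolute terms T_C = 265.93 K and T_H = 299.98 K, so ΔT = 34.06 K.
COP_Carnot = T_C/ΔT = 265.93/34.06 = 7.809.
Ẇ_min = Q̇/COP_Carnot = 17600/7.809 = 2254 W = 2.254 kW.

2.25 kW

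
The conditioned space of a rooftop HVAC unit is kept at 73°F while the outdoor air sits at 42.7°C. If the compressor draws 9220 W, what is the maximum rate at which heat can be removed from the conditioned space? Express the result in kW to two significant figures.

140 kW

In absolute terms T_C = 295.93 K and T_H = 315.85 K, so ΔT = 19.92 K.
COP_Carnot = T_C/ΔT = 295.93/19.92 = 14.85.
Q̇_max = COP_Carnot × Ẇ = 14.85 × 9220 W = 137000 W = 137.0 kW.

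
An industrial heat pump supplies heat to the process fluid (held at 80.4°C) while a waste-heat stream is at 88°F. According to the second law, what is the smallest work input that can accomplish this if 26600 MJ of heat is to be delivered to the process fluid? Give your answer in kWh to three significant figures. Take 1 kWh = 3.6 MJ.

In absolute terms T_C = 304.26 K and T_H = 353.55 K, so ΔT = 49.29 K.
The reversible limit is COP_HP = T_H/ΔT = 7.173, so W_min = Q_H/COP = Q_H·ΔT/T_H.
W_min = 26600 × 49.29/353.55 = 3708 MJ = 1030 kWh.

1030 kWh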